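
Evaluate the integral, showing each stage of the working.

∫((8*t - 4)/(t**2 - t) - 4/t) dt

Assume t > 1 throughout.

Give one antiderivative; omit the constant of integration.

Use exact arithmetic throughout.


Step 1. Rewrite: now ∫(-4/t) dt + ∫((8*t - 4)/(t**2 - t)) dt.
Step 2. Decompose ∫((8*t - 4)/(t**2 - t)) dt by partial fractions, (8*t - 4)/(t**2 - t) = 4/(t - 1) + 4/t: now ∫(-4/t) dt + ∫(4/t) dt + ∫(4/(t - 1)) dt.
Step 3. Evaluate the standard form [assuming t > 1]: now 4*log(t - 1) + ∫(-4/t) dt + ∫(4/t) dt.
Step 4. Evaluate the standard form [assuming t > 0]: now 4*log(t) + 4*log(t - 1) + ∫(-4/t) dt.
Step 5. Evaluate the standard form [assuming t > 0]: now 4*log(t - 1).
Answer: 4*log(t - 1).


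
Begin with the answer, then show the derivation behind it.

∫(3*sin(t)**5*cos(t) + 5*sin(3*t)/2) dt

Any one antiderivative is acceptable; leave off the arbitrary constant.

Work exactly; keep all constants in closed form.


The answer is sin(t)**6/2 - 5*cos(3*t)/6.
Step 1. Rewrite: now ∫(3*sin(t)**5*cos(t)) dt + ∫(5*sin(3*t)/2) dt.
Step 2. Substitute u = sin(t), turning ∫(3*sin(t)**5*cos(t)) dt into ∫(3*u**5) du: now ∫(3*u**5) du + ∫(5*sin(3*t)/2) dt.
Step 3. Evaluate the standard form: now u**6/2 + ∫(5*sin(3*t)/2) dt.
Step 4. Substitute back u = sin(t): now sin(t)**6/2 + ∫(5*sin(3*t)/2) dt.
Step 5. Evaluate the standard form: now sin(t)**6/2 - 5*cos(3*t)/6.
Answer: sin(t)**6/2 - 5*cos(3*t)/6.


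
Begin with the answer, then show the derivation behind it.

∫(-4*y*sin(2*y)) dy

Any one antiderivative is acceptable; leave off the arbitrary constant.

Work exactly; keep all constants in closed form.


The answer is 2*y*cos(2*y) - sin(2*y).
Step 1. Integrate ∫(-4*y*sin(2*y)) dy by parts with u = y, dv = (-4*sin(2*y)) dy, so v = 2*cos(2*y): now 2*y*cos(2*y) + ∫(-2*cos(2*y)) dy.
Step 2. Evaluate the standard form: now 2*y*cos(2*y) - sin(2*y).
Answer: 2*y*cos(2*y) - sin(2*y).


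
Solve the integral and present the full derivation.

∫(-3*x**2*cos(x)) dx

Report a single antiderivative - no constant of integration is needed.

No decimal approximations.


Step 1. Integrate ∫(-3*x**2*cos(x)) dx by parts with u = x**2, dv = (-3*cos(x)) dx, so v = -3*sin(x): now -3*x**2*sin(x) + ∫(6*x*sin(x)) dx.
Step 2. Integrate ∫(6*x*sin(x)) dx by parts with u = x, dv = (6*sin(x)) dx, so v = -6*cos(x): now -3*x**2*sin(x) - 6*x*cos(x) + ∫(6*cos(x)) dx.
Step 3. Evaluate the standard form: now -3*x**2*sin(x) - 6*x*cos(x) + 6*sin(x).
Answer: -3*x**2*sin(x) - 6*x*cos(x) + 6*sin(x).


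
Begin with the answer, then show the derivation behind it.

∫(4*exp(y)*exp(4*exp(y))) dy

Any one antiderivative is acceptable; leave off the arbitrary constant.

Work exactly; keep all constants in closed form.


The answer is exp(4*exp(y)).
Step 1. Substitute u = exp(y), turning ∫(4*exp(y)*exp(4*exp(y))) dy into ∫(4*exp(4*u)) du: now ∫(4*exp(4*u)) du.
Step 2. Evaluate the standard form: now exp(4*u).
Step 3. Substitute back u = exp(y): now exp(4*exp(y)).
Answer: exp(4*exp(y)).


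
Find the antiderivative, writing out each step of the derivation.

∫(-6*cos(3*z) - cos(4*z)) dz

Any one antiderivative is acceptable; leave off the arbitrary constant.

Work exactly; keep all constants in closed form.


Step 1. Rewrite: now ∫(-6*cos(3*z)) dz + ∫(-cos(4*z)) dz.
Step 2. Evaluate the standard form: now -2*sin(3*z) + ∫(-cos(4*z)) dz.
Step 3. Evaluate the standard form: now -2*sin(3*z) - sin(4*z)/4.
Answer: -2*sin(3*z) - sin(4*z)/4.


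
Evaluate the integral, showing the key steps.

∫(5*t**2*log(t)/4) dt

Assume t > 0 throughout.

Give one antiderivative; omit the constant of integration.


Step 1. Integrate ∫(5*t**2*log(t)/4) dt by parts with u = log(t), dv = (5*t**2/4) dt, so v = 5*t**3/12 [assuming t > 0]: now 5*t**3*log(t)/12 + ∫(-5*t**2/12) dt.
Step 2. Evaluate the standard form: now 5*t**3*log(t)/12 - 5*t**3/36.
Answer: 5*t**3*log(t)/12 - 5*t**3/36.


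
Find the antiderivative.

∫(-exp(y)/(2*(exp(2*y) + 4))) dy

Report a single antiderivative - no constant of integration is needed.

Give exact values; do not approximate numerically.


Answer: -atan(exp(y)/2)/4.


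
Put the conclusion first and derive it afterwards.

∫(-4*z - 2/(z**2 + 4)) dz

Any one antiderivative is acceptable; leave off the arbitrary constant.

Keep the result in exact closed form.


The answer is -2*z**2 - atan(z/2).
Step 1. Rewrite: now ∫(-4*z) dz + ∫(-2/(z**2 + 4)) dz.
Step 2. Evaluate the standard form: now -2*z**2 + ∫(-2/(z**2 + 4)) dz.
Step 3. Evaluate the standard form: now -2*z**2 - atan(z/2).
Answer: -2*z**2 - atan(z/2).


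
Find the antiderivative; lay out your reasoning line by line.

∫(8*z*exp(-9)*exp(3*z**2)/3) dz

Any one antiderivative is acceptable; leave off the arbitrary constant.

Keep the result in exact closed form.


Step 1. Substitute u = z**2 - 3, turning ∫(8*z*exp(-9)*exp(3*z**2)/3) dz into ∫(4*exp(3*u)/3) du: now ∫(4*exp(3*u)/3) du.
Step 2. Evaluate the standard form: now 4*exp(3*u)/9.
Step 3. Substitute back u = z**2 - 3: now 4*exp(3*z**2 - 9)/9.
Answer: 4*exp(3*z**2 - 9)/9.


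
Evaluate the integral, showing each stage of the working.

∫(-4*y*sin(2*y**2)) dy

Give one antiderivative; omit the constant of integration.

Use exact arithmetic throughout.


Step 1. Substitute u = y**2, turning ∫(-4*y*sin(2*y**2)) dy into ∫(-2*sin(2*u)) du: now ∫(-2*sin(2*u)) du.
Step 2. Evaluate the standard form: now cos(2*u).
Step 3. Substitute back u = y**2: now cos(2*y**2).
Answer: cos(2*y**2).


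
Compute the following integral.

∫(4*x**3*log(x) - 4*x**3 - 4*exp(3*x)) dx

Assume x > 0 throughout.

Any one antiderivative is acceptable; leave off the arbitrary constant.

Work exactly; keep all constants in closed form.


Answer: x**4*log(x) - 5*x**4/4 - 4*exp(3*x)/3.


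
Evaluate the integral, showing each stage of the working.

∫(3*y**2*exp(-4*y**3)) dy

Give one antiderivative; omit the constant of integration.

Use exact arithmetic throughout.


Step 1. Substitute u = y**3, turning ∫(3*y**2*exp(-4*y**3)) dy into ∫(exp(-4*u)) du: now ∫(exp(-4*u)) du.
Step 2. Evaluate the standard form: now -exp(-4*u)/4.
Step 3. Substitute back u = y**3: now -exp(-4*y**3)/4.
Answer: -exp(-4*y**3)/4.


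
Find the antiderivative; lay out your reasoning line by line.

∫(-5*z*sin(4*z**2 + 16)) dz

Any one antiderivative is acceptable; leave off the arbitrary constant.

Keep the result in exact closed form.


Step 1. Substitute u = z**2 + 4, turning ∫(-5*z*sin(4*z**2 + 16)) dz into ∫(-5*sin(4*u)/2) du: now ∫(-5*sin(4*u)/2) du.
Step 2. Evaluate the standard form: now 5*cos(4*u)/8.
Step 3. Substitute back u = z**2 + 4: now 5*cos(4*z**2 + 16)/8.
Answer: 5*cos(4*z**2 + 16)/8.


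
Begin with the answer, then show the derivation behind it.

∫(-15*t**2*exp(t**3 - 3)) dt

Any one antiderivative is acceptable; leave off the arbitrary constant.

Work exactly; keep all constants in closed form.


The answer is -5*exp(t**3 - 3).
Step 1. Substitute u = t**3 - 3, turning ∫(-15*t**2*exp(t**3 - 3)) dt into ∫(-5*exp(u)) du: now ∫(-5*exp(u)) du.
Step 2. Evaluate the standard form: now -5*exp(u).
Step 3. Substitute back u = t**3 - 3: now -5*exp(t**3 - 3).
Answer: -5*exp(t**3 - 3).


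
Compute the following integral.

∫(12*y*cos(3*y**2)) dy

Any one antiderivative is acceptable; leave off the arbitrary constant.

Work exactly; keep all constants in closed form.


Answer: 2*sin(3*y**2).


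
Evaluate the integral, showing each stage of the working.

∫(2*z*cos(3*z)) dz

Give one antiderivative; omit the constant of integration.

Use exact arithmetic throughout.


Step 1. Integrate ∫(2*z*cos(3*z)) dz by parts with u = z, dv = (2*cos(3*z)) dz, so v = 2*sin(3*z)/3: now 2*z*sin(3*z)/3 + ∫(-2*sin(3*z)/3) dz.
Step 2. Evaluate the standard form: now 2*z*sin(3*z)/3 + 2*cos(3*z)/9.
Answer: 2*z*sin(3*z)/3 + 2*cos(3*z)/9.


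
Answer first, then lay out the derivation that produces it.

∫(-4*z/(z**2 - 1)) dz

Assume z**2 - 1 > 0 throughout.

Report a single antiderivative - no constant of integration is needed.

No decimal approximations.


The answer is -2*log(z**2 - 1).
Step 1. Substitute u = z**2 - 1, turning ∫(-4*z/(z**2 - 1)) dz into ∫(-2/u) du: now ∫(-2/u) du.
Step 2. Evaluate the standard form [assuming u > 0]: now -2*log(u).
Step 3. Substitute back u = z**2 - 1: now -2*log(z**2 - 1).
Answer: -2*log(z**2 - 1).


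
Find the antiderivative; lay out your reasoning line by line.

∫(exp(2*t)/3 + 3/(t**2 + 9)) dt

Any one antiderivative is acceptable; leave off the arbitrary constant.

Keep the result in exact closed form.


Step 1. Rewrite: now ∫(3/(t**2 + 9)) dt + ∫(exp(2*t)/3) dt.
Step 2. Evaluate the standard form: now atan(t/3) + ∫(exp(2*t)/3) dt.
Step 3. Evaluate the standard form: now exp(2*t)/6 + atan(t/3).
Answer: exp(2*t)/6 + atan(t/3).


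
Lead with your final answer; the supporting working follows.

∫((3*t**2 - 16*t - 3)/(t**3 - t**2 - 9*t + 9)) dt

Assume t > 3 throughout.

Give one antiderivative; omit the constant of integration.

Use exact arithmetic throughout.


The answer is -2*log(t - 3) + 2*log(t - 1) + 3*log(t + 3).
Step 1. Decompose ∫((3*t**2 - 16*t - 3)/(t**3 - t**2 - 9*t + 9)) dt by partial fractions, (3*t**2 - 16*t - 3)/(t**3 - t**2 - 9*t + 9) = 3/(t + 3) + 2/(t - 1) - 2/(t - 3): now ∫(-2/(t - 3)) dt + ∫(2/(t - 1)) dt + ∫(3/(t + 3)) dt.
Step 2. Evaluate the standard form [assuming t > 1]: now 2*log(t - 1) + ∫(-2/(t - 3)) dt + ∫(3/(t + 3)) dt.
Step 3. Evaluate the standard form [assuming t > -3]: now 2*log(t - 1) + 3*log(t + 3) + ∫(-2/(t - 3)) dt.
Step 4. Evaluate the standard form [assuming t > 3]: now -2*log(t - 3) + 2*log(t - 1) + 3*log(t + 3).
Answer: -2*log(t - 3) + 2*log(t - 1) + 3*log(t + 3).


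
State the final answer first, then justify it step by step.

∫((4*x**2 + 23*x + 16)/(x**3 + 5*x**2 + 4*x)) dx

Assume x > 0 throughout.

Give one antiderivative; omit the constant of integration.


The answer is 4*log(x) + log(x + 1) - log(x + 4).
Step 1. Decompose ∫((4*x**2 + 23*x + 16)/(x**3 + 5*x**2 + 4*x)) dx by partial fractions, (4*x**2 + 23*x + 16)/(x**3 + 5*x**2 + 4*x) = -1/(x + 4) + 1/(x + 1) + 4/x: now ∫(4/x) dx + ∫(1/(x + 1)) dx + ∫(-1/(x + 4)) dx.
Step 2. Evaluate the standard form [assuming x > -1]: now log(x + 1) + ∫(4/x) dx + ∫(-1/(x + 4)) dx.
Step 3. Evaluate the standard form [assuming x > 0]: now 4*log(x) + log(x + 1) + ∫(-1/(x + 4)) dx.
Step 4. Evaluate the standard form [assuming x > -4]: now 4*log(x) + log(x + 1) - log(x + 4).
Answer: 4*log(x) + log(x + 1) - log(x + 4).


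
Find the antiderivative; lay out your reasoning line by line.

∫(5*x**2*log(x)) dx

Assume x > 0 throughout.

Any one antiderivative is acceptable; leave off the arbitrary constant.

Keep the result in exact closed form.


Step 1. Integrate ∫(5*x**2*log(x)) dx by parts with u = log(x), dv = (5*x**2) dx, so v = 5*x**3/3 [assuming x > 0]: now 5*x**3*log(x)/3 + ∫(-5*x**2/3) dx.
Step 2. Evaluate the standard form: now 5*x**3*log(x)/3 - 5*x**3/9.
Answer: 5*x**3*log(x)/3 - 5*x**3/9.


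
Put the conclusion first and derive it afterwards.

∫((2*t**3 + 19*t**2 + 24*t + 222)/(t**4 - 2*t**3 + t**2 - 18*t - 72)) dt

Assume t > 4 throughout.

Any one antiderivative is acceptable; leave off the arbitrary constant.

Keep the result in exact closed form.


The answer is 5*log(t - 4) - 3*log(t + 2) - atan(t/3).
Step 1. Decompose ∫((2*t**3 + 19*t**2 + 24*t + 222)/(t**4 - 2*t**3 + t**2 - 18*t - 72)) dt by partial fractions, (2*t**3 + 19*t**2 + 24*t + 222)/(t**4 - 2*t**3 + t**2 - 18*t - 72) = -3/(t**2 + 9) - 3/(t + 2) + 5/(t - 4): now ∫(5/(t - 4)) dt + ∫(-3/(t + 2)) dt + ∫(-3/(t**2 + 9)) dt.
Step 2. Evaluate the standard form [assuming t > -2]: now -3*log(t + 2) + ∫(5/(t - 4)) dt + ∫(-3/(t**2 + 9)) dt.
Step 3. Evaluate the standard form [assuming t > 4]: now 5*log(t - 4) - 3*log(t + 2) + ∫(-3/(t**2 + 9)) dt.
Step 4. Evaluate the standard form: now 5*log(t - 4) - 3*log(t + 2) - atan(t/3).
Answer: 5*log(t - 4) - 3*log(t + 2) - atan(t/3).


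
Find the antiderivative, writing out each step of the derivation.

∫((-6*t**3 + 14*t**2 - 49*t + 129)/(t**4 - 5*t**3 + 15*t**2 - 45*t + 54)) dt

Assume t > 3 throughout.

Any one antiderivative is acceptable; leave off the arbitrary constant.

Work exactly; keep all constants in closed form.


Step 1. Decompose ∫((-6*t**3 + 14*t**2 - 49*t + 129)/(t**4 - 5*t**3 + 15*t**2 - 45*t + 54)) dt by partial fractions, (-6*t**3 + 14*t**2 - 49*t + 129)/(t**4 - 5*t**3 + 15*t**2 - 45*t + 54) = -1/(t**2 + 9) - 3/(t - 2) - 3/(t - 3): now ∫(-3/(t - 3)) dt + ∫(-3/(t - 2)) dt + ∫(-1/(t**2 + 9)) dt.
Step 2. Evaluate the standard form [assuming t > 3]: now -3*log(t - 3) + ∫(-3/(t - 2)) dt + ∫(-1/(t**2 + 9)) dt.
Step 3. Evaluate the standard form [assuming t > 2]: now -3*log(t - 3) - 3*log(t - 2) + ∫(-1/(t**2 + 9)) dt.
Step 4. Evaluate the standard form: now -3*log(t - 3) - 3*log(t - 2) - atan(t/3)/3.
Answer: -3*log(t - 3) - 3*log(t - 2) - atan(t/3)/3.


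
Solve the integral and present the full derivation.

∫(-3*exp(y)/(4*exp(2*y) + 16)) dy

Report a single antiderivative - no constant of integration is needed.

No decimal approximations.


Step 1. Substitute u = exp(y), turning ∫(-3*exp(y)/(4*exp(2*y) + 16)) dy into ∫(-3/(4*(u**2 + 4))) du: now ∫(-3/(4*(u**2 + 4))) du.
Step 2. Evaluate the standard form: now -3*atan(u/2)/8.
Step 3. Substitute back u = exp(y): now -3*atan(exp(y)/2)/8.
Answer: -3*atan(exp(y)/2)/8.


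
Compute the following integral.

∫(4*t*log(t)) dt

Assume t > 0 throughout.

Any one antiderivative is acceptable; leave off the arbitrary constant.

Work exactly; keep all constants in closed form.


Answer: 2*t**2*log(t) - t**2.


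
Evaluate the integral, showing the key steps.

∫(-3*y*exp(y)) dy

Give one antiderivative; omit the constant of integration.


Step 1. Integrate ∫(-3*y*exp(y)) dy by parts with u = y, dv = (-3*exp(y)) dy, so v = -3*exp(y): now -3*y*exp(y) + ∫(3*exp(y)) dy.
Step 2. Evaluate the standard form: now -3*y*exp(y) + 3*exp(y).
Answer: -3*y*exp(y) + 3*exp(y).


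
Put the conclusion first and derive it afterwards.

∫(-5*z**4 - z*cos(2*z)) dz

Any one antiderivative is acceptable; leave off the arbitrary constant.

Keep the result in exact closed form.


The answer is -z**5 - z*sin(2*z)/2 - cos(2*z)/4.
Step 1. Rewrite: now ∫(-5*z**4) dz + ∫(-z*cos(2*z)) dz.
Step 2. Evaluate the standard form: now -z**5 + ∫(-z*cos(2*z)) dz.
Step 3. Integrate ∫(-z*cos(2*z)) dz by parts with u = z, dv = (-cos(2*z)) dz, so v = -sin(2*z)/2: now -z**5 - z*sin(2*z)/2 + ∫(sin(2*z)/2) dz.
Step 4. Evaluate the standard form: now -z**5 - z*sin(2*z)/2 - cos(2*z)/4.
Answer: -z**5 - z*sin(2*z)/2 - cos(2*z)/4.


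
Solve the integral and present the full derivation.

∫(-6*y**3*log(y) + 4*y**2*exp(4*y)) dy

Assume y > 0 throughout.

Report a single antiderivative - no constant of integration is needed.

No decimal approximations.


Step 1. Rewrite: now ∫(4*y**2*exp(4*y)) dy + ∫(-6*y**3*log(y)) dy.
Step 2. Integrate ∫(4*y**2*exp(4*y)) dy by parts with u = y**2, dv = (4*exp(4*y)) dy, so v = exp(4*y): now y**2*exp(4*y) + ∫(-2*y*exp(4*y)) dy + ∫(-6*y**3*log(y)) dy.
Step 3. Integrate ∫(-2*y*exp(4*y)) dy by parts with u = y, dv = (-2*exp(4*y)) dy, so v = -exp(4*y)/2: now y**2*exp(4*y) - y*exp(4*y)/2 + ∫(-6*y**3*log(y)) dy + ∫(exp(4*y)/2) dy.
Step 4. Evaluate the standard form: now y**2*exp(4*y) - y*exp(4*y)/2 + exp(4*y)/8 + ∫(-6*y**3*log(y)) dy.
Step 5. Integrate ∫(-6*y**3*log(y)) dy by parts with u = log(y), dv = (-6*y**3) dy, so v = -3*y**4/2 [assuming y > 0]: now -3*y**4*log(y)/2 + y**2*exp(4*y) - y*exp(4*y)/2 + exp(4*y)/8 + ∫(3*y**3/2) dy.
Step 6. Evaluate the standard form: now -3*y**4*log(y)/2 + 3*y**4/8 + y**2*exp(4*y) - y*exp(4*y)/2 + exp(4*y)/8.
Answer: -3*y**4*log(y)/2 + 3*y**4/8 + y**2*exp(4*y) - y*exp(4*y)/2 + exp(4*y)/8.


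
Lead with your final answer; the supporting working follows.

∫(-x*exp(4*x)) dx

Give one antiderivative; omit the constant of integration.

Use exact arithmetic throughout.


The answer is -x*exp(4*x)/4 + exp(4*x)/16.
Step 1. Integrate ∫(-x*exp(4*x)) dx by parts with u = x, dv = (-exp(4*x)) dx, so v = -exp(4*x)/4: now -x*exp(4*x)/4 + ∫(exp(4*x)/4) dx.
Step 2. Evaluate the standard form: now -x*exp(4*x)/4 + exp(4*x)/16.
Answer: -x*exp(4*x)/4 + exp(4*x)/16.


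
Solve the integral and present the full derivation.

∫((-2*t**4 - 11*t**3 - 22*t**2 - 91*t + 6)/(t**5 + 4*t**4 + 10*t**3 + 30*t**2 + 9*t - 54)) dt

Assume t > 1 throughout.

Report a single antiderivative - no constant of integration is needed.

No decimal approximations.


Step 1. Decompose ∫((-2*t**4 - 11*t**3 - 22*t**2 - 91*t + 6)/(t**5 + 4*t**4 + 10*t**3 + 30*t**2 + 9*t - 54)) dt by partial fractions, (-2*t**4 - 11*t**3 - 22*t**2 - 91*t + 6)/(t**5 + 4*t**4 + 10*t**3 + 30*t**2 + 9*t - 54) = -1/(t**2 + 9) + 3/(t + 3) - 4/(t + 2) - 1/(t - 1): now ∫(-1/(t - 1)) dt + ∫(-4/(t + 2)) dt + ∫(3/(t + 3)) dt + ∫(-1/(t**2 + 9)) dt.
Step 2. Evaluate the standard form [assuming t > -3]: now 3*log(t + 3) + ∫(-1/(t - 1)) dt + ∫(-4/(t + 2)) dt + ∫(-1/(t**2 + 9)) dt.
Step 3. Evaluate the standard form [assuming t > -2]: now -4*log(t + 2) + 3*log(t + 3) + ∫(-1/(t - 1)) dt + ∫(-1/(t**2 + 9)) dt.
Step 4. Evaluate the standard form [assuming t > 1]: now -log(t - 1) - 4*log(t + 2) + 3*log(t + 3) + ∫(-1/(t**2 + 9)) dt.
Step 5. Evaluate the standard form: now -log(t - 1) - 4*log(t + 2) + 3*log(t + 3) - atan(t/3)/3.
Answer: -log(t - 1) - 4*log(t + 2) + 3*log(t + 3) - atan(t/3)/3.


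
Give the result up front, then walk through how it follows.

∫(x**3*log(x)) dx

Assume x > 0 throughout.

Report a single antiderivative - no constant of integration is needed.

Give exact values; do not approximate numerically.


The answer is x**4*log(x)/4 - x**4/16.
Step 1. Integrate ∫(x**3*log(x)) dx by parts with u = log(x), dv = (x**3) dx, so v = x**4/4 [assuming x > 0]: now x**4*log(x)/4 + ∫(-x**3/4) dx.
Step 2. Evaluate the standard form: now x**4*log(x)/4 - x**4/16.
Answer: x**4*log(x)/4 - x**4/16.


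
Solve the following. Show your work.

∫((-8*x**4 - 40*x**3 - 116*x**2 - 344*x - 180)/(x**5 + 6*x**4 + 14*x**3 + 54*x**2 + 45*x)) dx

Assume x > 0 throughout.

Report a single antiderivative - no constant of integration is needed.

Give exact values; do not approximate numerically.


Step 1. Decompose ∫((-8*x**4 - 40*x**3 - 116*x**2 - 344*x - 180)/(x**5 + 6*x**4 + 14*x**3 + 54*x**2 + 45*x)) dx by partial fractions, (-8*x**4 - 40*x**3 - 116*x**2 - 344*x - 180)/(x**5 + 6*x**4 + 14*x**3 + 54*x**2 + 45*x) = -4/(x**2 + 9) - 2/(x + 5) - 2/(x + 1) - 4/x: now ∫(-4/x) dx + ∫(-2/(x + 1)) dx + ∫(-2/(x + 5)) dx + ∫(-4/(x**2 + 9)) dx.
Step 2. Evaluate the standard form [assuming x > -1]: now -2*log(x + 1) + ∫(-4/x) dx + ∫(-2/(x + 5)) dx + ∫(-4/(x**2 + 9)) dx.
Step 3. Evaluate the standard form [assuming x > -5]: now -2*log(x + 1) - 2*log(x + 5) + ∫(-4/x) dx + ∫(-4/(x**2 + 9)) dx.
Step 4. Evaluate the standard form [assuming x > 0]: now -4*log(x) - 2*log(x + 1) - 2*log(x + 5) + ∫(-4/(x**2 + 9)) dx.
Step 5. Evaluate the standard form: now -4*log(x) - 2*log(x + 1) - 2*log(x + 5) - 4*atan(x/3)/3.
Answer: -4*log(x) - 2*log(x + 1) - 2*log(x + 5) - 4*atan(x/3)/3.


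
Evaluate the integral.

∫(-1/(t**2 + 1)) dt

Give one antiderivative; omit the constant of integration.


Answer: -atan(t).


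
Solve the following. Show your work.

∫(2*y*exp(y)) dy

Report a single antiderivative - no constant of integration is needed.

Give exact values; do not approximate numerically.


Step 1. Integrate ∫(2*y*exp(y)) dy by parts with u = y, dv = (2*exp(y)) dy, so v = 2*exp(y): now 2*y*exp(y) + ∫(-2*exp(y)) dy.
Step 2. Evaluate the standard form: now 2*y*exp(y) - 2*exp(y).
Answer: 2*y*exp(y) - 2*exp(y).


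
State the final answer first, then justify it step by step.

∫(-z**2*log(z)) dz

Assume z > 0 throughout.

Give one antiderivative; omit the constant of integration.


The answer is -z**3*log(z)/3 + z**3/9.
Step 1. Integrate ∫(-z**2*log(z)) dz by parts with u = log(z), dv = (-z**2) dz, so v = -z**3/3 [assuming z > 0]: now -z**3*log(z)/3 + ∫(z**2/3) dz.
Step 2. Evaluate the standard form: now -z**3*log(z)/3 + z**3/9.
Answer: -z**3*log(z)/3 + z**3/9.


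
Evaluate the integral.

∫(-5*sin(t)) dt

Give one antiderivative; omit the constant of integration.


Answer: 5*cos(t).


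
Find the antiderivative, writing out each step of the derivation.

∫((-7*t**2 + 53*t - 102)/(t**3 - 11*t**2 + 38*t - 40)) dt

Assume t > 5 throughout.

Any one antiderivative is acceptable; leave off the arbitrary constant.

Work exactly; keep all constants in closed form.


Step 1. Decompose ∫((-7*t**2 + 53*t - 102)/(t**3 - 11*t**2 + 38*t - 40)) dt by partial fractions, (-7*t**2 + 53*t - 102)/(t**3 - 11*t**2 + 38*t - 40) = -4/(t - 2) + 1/(t - 4) - 4/(t - 5): now ∫(-4/(t - 5)) dt + ∫(1/(t - 4)) dt + ∫(-4/(t - 2)) dt.
Step 2. Evaluate the standard form [assuming t > 2]: now -4*log(t - 2) + ∫(-4/(t - 5)) dt + ∫(1/(t - 4)) dt.
Step 3. Evaluate the standard form [assuming t > 4]: now log(t - 4) - 4*log(t - 2) + ∫(-4/(t - 5)) dt.
Step 4. Evaluate the standard form [assuming t > 5]: now -4*log(t - 5) + log(t - 4) - 4*log(t - 2).
Answer: -4*log(t - 5) + log(t - 4) - 4*log(t - 2).


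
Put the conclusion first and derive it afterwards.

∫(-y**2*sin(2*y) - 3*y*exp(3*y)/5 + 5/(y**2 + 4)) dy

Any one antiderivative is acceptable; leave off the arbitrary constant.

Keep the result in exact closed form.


The answer is y**2*cos(2*y)/2 - y*exp(3*y)/5 - y*sin(2*y)/2 + exp(3*y)/15 - cos(2*y)/4 + 5*atan(y/2)/2.
Step 1. Rewrite: now ∫(-3*y*exp(3*y)/5) dy + ∫(-y**2*sin(2*y)) dy + ∫(5/(y**2 + 4)) dy.
Step 2. Integrate ∫(-3*y*exp(3*y)/5) dy by parts with u = y, dv = (-3*exp(3*y)/5) dy, so v = -exp(3*y)/5: now -y*exp(3*y)/5 + ∫(-y**2*sin(2*y)) dy + ∫(5/(y**2 + 4)) dy + ∫(exp(3*y)/5) dy.
Step 3. Evaluate the standard form: now -y*exp(3*y)/5 + exp(3*y)/15 + ∫(-y**2*sin(2*y)) dy + ∫(5/(y**2 + 4)) dy.
Step 4. Evaluate the standard form: now -y*exp(3*y)/5 + exp(3*y)/15 + 5*atan(y/2)/2 + ∫(-y**2*sin(2*y)) dy.
Step 5. Integrate ∫(-y**2*sin(2*y)) dy by parts with u = y**2, dv = (-sin(2*y)) dy, so v = cos(2*y)/2: now y**2*cos(2*y)/2 - y*exp(3*y)/5 + exp(3*y)/15 + 5*atan(y/2)/2 + ∫(-y*cos(2*y)) dy.
Step 6. Integrate ∫(-y*cos(2*y)) dy by parts with u = y, dv = (-cos(2*y)) dy, so v = -sin(2*y)/2: now y**2*cos(2*y)/2 - y*exp(3*y)/5 - y*sin(2*y)/2 + exp(3*y)/15 + 5*atan(y/2)/2 + ∫(sin(2*y)/2) dy.
Step 7. Evaluate the standard form: now y**2*cos(2*y)/2 - y*exp(3*y)/5 - y*sin(2*y)/2 + exp(3*y)/15 - cos(2*y)/4 + 5*atan(y/2)/2.
Answer: y**2*cos(2*y)/2 - y*exp(3*y)/5 - y*sin(2*y)/2 + exp(3*y)/15 - cos(2*y)/4 + 5*atan(y/2)/2.


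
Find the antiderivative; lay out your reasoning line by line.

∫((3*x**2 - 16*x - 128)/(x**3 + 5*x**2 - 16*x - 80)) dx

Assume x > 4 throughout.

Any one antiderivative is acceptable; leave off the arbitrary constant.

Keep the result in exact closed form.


Step 1. Decompose ∫((3*x**2 - 16*x - 128)/(x**3 + 5*x**2 - 16*x - 80)) dx by partial fractions, (3*x**2 - 16*x - 128)/(x**3 + 5*x**2 - 16*x - 80) = 3/(x + 5) + 2/(x + 4) - 2/(x - 4): now ∫(-2/(x - 4)) dx + ∫(2/(x + 4)) dx + ∫(3/(x + 5)) dx.
Step 2. Evaluate the standard form [assuming x > -4]: now 2*log(x + 4) + ∫(-2/(x - 4)) dx + ∫(3/(x + 5)) dx.
Step 3. Evaluate the standard form [assuming x > -5]: now 2*log(x + 4) + 3*log(x + 5) + ∫(-2/(x - 4)) dx.
Step 4. Evaluate the standard form [assuming x > 4]: now -2*log(x - 4) + 2*log(x + 4) + 3*log(x + 5).
Answer: -2*log(x - 4) + 2*log(x + 4) + 3*log(x + 5).


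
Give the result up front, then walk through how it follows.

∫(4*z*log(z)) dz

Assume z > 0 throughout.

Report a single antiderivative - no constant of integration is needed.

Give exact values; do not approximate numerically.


The answer is 2*z**2*log(z) - z**2.
Step 1. Integrate ∫(4*z*log(z)) dz by parts with u = log(z), dv = (4*z) dz, so v = 2*z**2 [assuming z > 0]: now 2*z**2*log(z) + ∫(-2*z) dz.
Step 2. Evaluate the standard form: now 2*z**2*log(z) - z**2.
Answer: 2*z**2*log(z) - z**2.


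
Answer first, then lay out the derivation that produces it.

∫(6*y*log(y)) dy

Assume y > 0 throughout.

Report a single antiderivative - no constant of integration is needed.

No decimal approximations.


The answer is 3*y**2*log(y) - 3*y**2/2.
Step 1. Integrate ∫(6*y*log(y)) dy by parts with u = log(y), dv = (6*y) dy, so v = 3*y**2 [assuming y > 0]: now 3*y**2*log(y) + ∫(-3*y) dy.
Step 2. Evaluate the standard form: now 3*y**2*log(y) - 3*y**2/2.
Answer: 3*y**2*log(y) - 3*y**2/2.


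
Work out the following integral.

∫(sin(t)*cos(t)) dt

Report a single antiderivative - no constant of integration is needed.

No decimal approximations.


Answer: sin(t)**2/2.


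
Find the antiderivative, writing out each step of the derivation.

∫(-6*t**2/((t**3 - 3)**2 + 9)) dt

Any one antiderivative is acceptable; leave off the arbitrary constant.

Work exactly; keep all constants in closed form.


Step 1. Substitute u = t**3 - 3, turning ∫(-6*t**2/((t**3 - 3)**2 + 9)) dt into ∫(-2/(u**2 + 9)) du: now ∫(-2/(u**2 + 9)) du.
Step 2. Evaluate the standard form: now -2*atan(u/3)/3.
Step 3. Substitute back u = t**3 - 3: now -2*atan(t**3/3 - 1)/3.
Answer: -2*atan(t**3/3 - 1)/3.


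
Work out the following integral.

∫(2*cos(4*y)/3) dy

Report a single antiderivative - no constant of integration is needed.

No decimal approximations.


Answer: sin(4*y)/6.


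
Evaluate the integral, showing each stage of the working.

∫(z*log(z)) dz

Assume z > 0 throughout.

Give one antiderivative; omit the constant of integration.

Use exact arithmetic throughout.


Step 1. Integrate ∫(z*log(z)) dz by parts with u = log(z), dv = (z) dz, so v = z**2/2 [assuming z > 0]: now z**2*log(z)/2 + ∫(-z/2) dz.
Step 2. Evaluate the standard form: now z**2*log(z)/2 - z**2/4.
Answer: z**2*log(z)/2 - z**2/4.


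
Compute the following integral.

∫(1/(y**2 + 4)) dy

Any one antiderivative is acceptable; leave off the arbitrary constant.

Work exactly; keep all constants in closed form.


Answer: atan(y/2)/2.


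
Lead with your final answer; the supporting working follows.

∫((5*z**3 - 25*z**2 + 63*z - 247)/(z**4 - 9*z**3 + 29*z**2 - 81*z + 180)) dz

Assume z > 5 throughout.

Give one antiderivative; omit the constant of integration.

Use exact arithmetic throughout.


The answer is 2*log(z - 5) + 3*log(z - 4) - 2*atan(z/3)/3.
Step 1. Decompose ∫((5*z**3 - 25*z**2 + 63*z - 247)/(z**4 - 9*z**3 + 29*z**2 - 81*z + 180)) dz by partial fractions, (5*z**3 - 25*z**2 + 63*z - 247)/(z**4 - 9*z**3 + 29*z**2 - 81*z + 180) = -2/(z**2 + 9) + 3/(z - 4) + 2/(z - 5): now ∫(2/(z - 5)) dz + ∫(3/(z - 4)) dz + ∫(-2/(z**2 + 9)) dz.
Step 2. Evaluate the standard form [assuming z > 4]: now 3*log(z - 4) + ∫(2/(z - 5)) dz + ∫(-2/(z**2 + 9)) dz.
Step 3. Evaluate the standard form [assuming z > 5]: now 2*log(z - 5) + 3*log(z - 4) + ∫(-2/(z**2 + 9)) dz.
Step 4. Evaluate the standard form: now 2*log(z - 5) + 3*log(z - 4) - 2*atan(z/3)/3.
Answer: 2*log(z - 5) + 3*log(z - 4) - 2*atan(z/3)/3.


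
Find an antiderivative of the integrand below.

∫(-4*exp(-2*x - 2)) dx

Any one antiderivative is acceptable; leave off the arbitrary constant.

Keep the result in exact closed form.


Answer: 2*exp(-2*x - 2).


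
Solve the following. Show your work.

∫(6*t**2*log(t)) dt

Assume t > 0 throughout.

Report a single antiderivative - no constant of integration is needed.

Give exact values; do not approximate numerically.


Step 1. Integrate ∫(6*t**2*log(t)) dt by parts with u = log(t), dv = (6*t**2) dt, so v = 2*t**3 [assuming t > 0]: now 2*t**3*log(t) + ∫(-2*t**2) dt.
Step 2. Evaluate the standard form: now 2*t**3*log(t) - 2*t**3/3.
Answer: 2*t**3*log(t) - 2*t**3/3.


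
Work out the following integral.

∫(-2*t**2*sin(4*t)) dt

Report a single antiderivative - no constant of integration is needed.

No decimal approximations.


Answer: t**2*cos(4*t)/2 - t*sin(4*t)/4 - cos(4*t)/16.


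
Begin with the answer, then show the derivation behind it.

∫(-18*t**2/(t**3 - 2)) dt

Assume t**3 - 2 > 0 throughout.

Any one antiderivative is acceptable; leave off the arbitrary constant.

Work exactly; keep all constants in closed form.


The answer is -6*log(t**3 - 2).
Step 1. Substitute u = t**3 - 2, turning ∫(-18*t**2/(t**3 - 2)) dt into ∫(-6/u) du: now ∫(-6/u) du.
Step 2. Evaluate the standard form [assuming u > 0]: now -6*log(u).
Step 3. Substitute back u = t**3 - 2: now -6*log(t**3 - 2).
Answer: -6*log(t**3 - 2).


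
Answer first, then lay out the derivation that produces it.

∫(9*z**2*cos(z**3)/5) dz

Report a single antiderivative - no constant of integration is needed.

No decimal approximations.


The answer is 3*sin(z**3)/5.
Step 1. Substitute u = z**3, turning ∫(9*z**2*cos(z**3)/5) dz into ∫(3*cos(u)/5) du: now ∫(3*cos(u)/5) du.
Step 2. Evaluate the standard form: now 3*sin(u)/5.
Step 3. Substitute back u = z**3: now 3*sin(z**3)/5.
Answer: 3*sin(z**3)/5.


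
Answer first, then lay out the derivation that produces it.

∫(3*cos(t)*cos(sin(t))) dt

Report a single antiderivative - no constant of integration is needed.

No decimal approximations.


The answer is 3*sin(sin(t)).
Step 1. Substitute u = sin(t), turning ∫(3*cos(t)*cos(sin(t))) dt into ∫(3*cos(u)) du: now ∫(3*cos(u)) du.
Step 2. Evaluate the standard form: now 3*sin(u).
Step 3. Substitute back u = sin(t): now 3*sin(sin(t)).
Answer: 3*sin(sin(t)).


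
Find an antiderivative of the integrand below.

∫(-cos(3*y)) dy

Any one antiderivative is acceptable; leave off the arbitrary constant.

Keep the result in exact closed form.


Answer: -sin(3*y)/3.


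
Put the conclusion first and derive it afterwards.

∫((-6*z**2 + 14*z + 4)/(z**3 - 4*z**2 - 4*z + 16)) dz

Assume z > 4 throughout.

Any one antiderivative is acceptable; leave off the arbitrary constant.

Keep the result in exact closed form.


The answer is -3*log(z - 4) - log(z - 2) - 2*log(z + 2).
Step 1. Decompose ∫((-6*z**2 + 14*z + 4)/(z**3 - 4*z**2 - 4*z + 16)) dz by partial fractions, (-6*z**2 + 14*z + 4)/(z**3 - 4*z**2 - 4*z + 16) = -2/(z + 2) - 1/(z - 2) - 3/(z - 4): now ∫(-3/(z - 4)) dz + ∫(-1/(z - 2)) dz + ∫(-2/(z + 2)) dz.
Step 2. Evaluate the standard form [assuming z > 4]: now -3*log(z - 4) + ∫(-1/(z - 2)) dz + ∫(-2/(z + 2)) dz.
Step 3. Evaluate the standard form [assuming z > -2]: now -3*log(z - 4) - 2*log(z + 2) + ∫(-1/(z - 2)) dz.
Step 4. Evaluate the standard form [assuming z > 2]: now -3*log(z - 4) - log(z - 2) - 2*log(z + 2).
Answer: -3*log(z - 4) - log(z - 2) - 2*log(z + 2).


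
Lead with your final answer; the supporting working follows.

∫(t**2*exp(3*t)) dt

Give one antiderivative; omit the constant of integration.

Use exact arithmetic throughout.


The answer is t**2*exp(3*t)/3 - 2*t*exp(3*t)/9 + 2*exp(3*t)/27.
Step 1. Integrate ∫(t**2*exp(3*t)) dt by parts with u = t**2, dv = (exp(3*t)) dt, so v = exp(3*t)/3: now t**2*exp(3*t)/3 + ∫(-2*t*exp(3*t)/3) dt.
Step 2. Integrate ∫(-2*t*exp(3*t)/3) dt by parts with u = t, dv = (-2*exp(3*t)/3) dt, so v = -2*exp(3*t)/9: now t**2*exp(3*t)/3 - 2*t*exp(3*t)/9 + ∫(2*exp(3*t)/9) dt.
Step 3. Evaluate the standard form: now t**2*exp(3*t)/3 - 2*t*exp(3*t)/9 + 2*exp(3*t)/27.
Answer: t**2*exp(3*t)/3 - 2*t*exp(3*t)/9 + 2*exp(3*t)/27.


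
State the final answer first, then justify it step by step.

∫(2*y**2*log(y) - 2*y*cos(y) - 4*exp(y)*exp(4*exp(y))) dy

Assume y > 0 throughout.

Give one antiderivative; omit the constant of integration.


The answer is 2*y**3*log(y)/3 - 2*y**3/9 - 2*y*sin(y) - exp(4*exp(y)) - 2*cos(y).
Step 1. Rewrite: now ∫(-2*y*cos(y)) dy + ∫(2*y**2*log(y)) dy + ∫(-4*exp(y)*exp(4*exp(y))) dy.
Step 2. Substitute u = exp(y), turning ∫(-4*exp(y)*exp(4*exp(y))) dy into ∫(-4*exp(4*u)) du: now ∫(-2*y*cos(y)) dy + ∫(2*y**2*log(y)) dy + ∫(-4*exp(4*u)) du.
Step 3. Evaluate the standard form: now -exp(4*u) + ∫(-2*y*cos(y)) dy + ∫(2*y**2*log(y)) dy.
Step 4. Substitute back u = exp(y): now -exp(4*exp(y)) + ∫(-2*y*cos(y)) dy + ∫(2*y**2*log(y)) dy.
Step 5. Integrate ∫(-2*y*cos(y)) dy by parts with u = y, dv = (-2*cos(y)) dy, so v = -2*sin(y): now -2*y*sin(y) - exp(4*exp(y)) + ∫(2*y**2*log(y)) dy + ∫(2*sin(y)) dy.
Step 6. Evaluate the standard form: now -2*y*sin(y) - exp(4*exp(y)) - 2*cos(y) + ∫(2*y**2*log(y)) dy.
Step 7. Integrate ∫(2*y**2*log(y)) dy by parts with u = log(y), dv = (2*y**2) dy, so v = 2*y**3/3 [assuming y > 0]: now 2*y**3*log(y)/3 - 2*y*sin(y) - exp(4*exp(y)) - 2*cos(y) + ∫(-2*y**2/3) dy.
Step 8. Evaluate the standard form: now 2*y**3*log(y)/3 - 2*y**3/9 - 2*y*sin(y) - exp(4*exp(y)) - 2*cos(y).
Answer: 2*y**3*log(y)/3 - 2*y**3/9 - 2*y*sin(y) - exp(4*exp(y)) - 2*cos(y).


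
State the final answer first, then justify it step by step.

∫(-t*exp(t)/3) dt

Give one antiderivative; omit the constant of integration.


The answer is -t*exp(t)/3 + exp(t)/3.
Step 1. Integrate ∫(-t*exp(t)/3) dt by parts with u = t, dv = (-exp(t)/3) dt, so v = -exp(t)/3: now -t*exp(t)/3 + ∫(exp(t)/3) dt.
Step 2. Evaluate the standard form: now -t*exp(t)/3 + exp(t)/3.
Answer: -t*exp(t)/3 + exp(t)/3.


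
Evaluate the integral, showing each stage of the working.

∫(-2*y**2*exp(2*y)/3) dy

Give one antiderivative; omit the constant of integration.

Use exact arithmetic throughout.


Step 1. Integrate ∫(-2*y**2*exp(2*y)/3) dy by parts with u = y**2, dv = (-2*exp(2*y)/3) dy, so v = -exp(2*y)/3: now -y**2*exp(2*y)/3 + ∫(2*y*exp(2*y)/3) dy.
Step 2. Integrate ∫(2*y*exp(2*y)/3) dy by parts with u = y, dv = (2*exp(2*y)/3) dy, so v = exp(2*y)/3: now -y**2*exp(2*y)/3 + y*exp(2*y)/3 + ∫(-exp(2*y)/3) dy.
Step 3. Evaluate the standard form: now -y**2*exp(2*y)/3 + y*exp(2*y)/3 - exp(2*y)/6.
Answer: -y**2*exp(2*y)/3 + y*exp(2*y)/3 - exp(2*y)/6.


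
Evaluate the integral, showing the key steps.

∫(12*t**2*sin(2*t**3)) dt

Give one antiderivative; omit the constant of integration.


Step 1. Substitute u = t**3, turning ∫(12*t**2*sin(2*t**3)) dt into ∫(4*sin(2*u)) du: now ∫(4*sin(2*u)) du.
Step 2. Evaluate the standard form: now -2*cos(2*u).
Step 3. Substitute back u = t**3: now -2*cos(2*t**3).
Answer: -2*cos(2*t**3).


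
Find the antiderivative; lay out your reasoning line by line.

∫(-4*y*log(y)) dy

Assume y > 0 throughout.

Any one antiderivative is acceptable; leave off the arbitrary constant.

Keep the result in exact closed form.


Step 1. Integrate ∫(-4*y*log(y)) dy by parts with u = log(y), dv = (-4*y) dy, so v = -2*y**2 [assuming y > 0]: now -2*y**2*log(y) + ∫(2*y) dy.
Step 2. Evaluate the standard form: now -2*y**2*log(y) + y**2.
Answer: -2*y**2*log(y) + y**2.


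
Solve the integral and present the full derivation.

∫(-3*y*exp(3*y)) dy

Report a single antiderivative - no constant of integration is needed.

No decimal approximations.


Step 1. Integrate ∫(-3*y*exp(3*y)) dy by parts with u = y, dv = (-3*exp(3*y)) dy, so v = -exp(3*y): now -y*exp(3*y) + ∫(exp(3*y)) dy.
Step 2. Evaluate the standard form: now -y*exp(3*y) + exp(3*y)/3.
Answer: -y*exp(3*y) + exp(3*y)/3.


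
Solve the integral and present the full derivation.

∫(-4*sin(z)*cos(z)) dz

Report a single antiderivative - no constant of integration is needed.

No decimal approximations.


Step 1. Substitute u = sin(z), turning ∫(-4*sin(z)*cos(z)) dz into ∫(-4*u) du: now ∫(-4*u) du.
Step 2. Evaluate the standard form: now -2*u**2.
Step 3. Substitute back u = sin(z): now -2*sin(z)**2.
Answer: -2*sin(z)**2.


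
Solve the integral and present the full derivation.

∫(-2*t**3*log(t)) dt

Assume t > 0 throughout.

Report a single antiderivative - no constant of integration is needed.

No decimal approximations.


Step 1. Integrate ∫(-2*t**3*log(t)) dt by parts with u = log(t), dv = (-2*t**3) dt, so v = -t**4/2 [assuming t > 0]: now -t**4*log(t)/2 + ∫(t**3/2) dt.
Step 2. Evaluate the standard form: now -t**4*log(t)/2 + t**4/8.
Answer: -t**4*log(t)/2 + t**4/8.


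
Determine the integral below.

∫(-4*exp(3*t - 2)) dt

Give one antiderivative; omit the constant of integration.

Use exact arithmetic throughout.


Answer: -4*exp(3*t - 2)/3.


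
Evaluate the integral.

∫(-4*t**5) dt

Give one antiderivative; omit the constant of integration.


Answer: -2*t**6/3.


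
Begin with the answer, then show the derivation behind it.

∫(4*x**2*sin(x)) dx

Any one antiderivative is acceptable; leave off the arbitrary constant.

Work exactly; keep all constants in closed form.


The answer is -4*x**2*cos(x) + 8*x*sin(x) + 8*cos(x).
Step 1. Integrate ∫(4*x**2*sin(x)) dx by parts with u = x**2, dv = (4*sin(x)) dx, so v = -4*cos(x): now -4*x**2*cos(x) + ∫(8*x*cos(x)) dx.
Step 2. Integrate ∫(8*x*cos(x)) dx by parts with u = x, dv = (8*cos(x)) dx, so v = 8*sin(x): now -4*x**2*cos(x) + 8*x*sin(x) + ∫(-8*sin(x)) dx.
Step 3. Evaluate the standard form: now -4*x**2*cos(x) + 8*x*sin(x) + 8*cos(x).
Answer: -4*x**2*cos(x) + 8*x*sin(x) + 8*cos(x).


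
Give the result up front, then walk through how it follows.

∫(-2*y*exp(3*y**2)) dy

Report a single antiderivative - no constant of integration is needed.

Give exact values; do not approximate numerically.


The answer is -exp(3*y**2)/3.
Step 1. Substitute u = y**2, turning ∫(-2*y*exp(3*y**2)) dy into ∫(-exp(3*u)) du: now ∫(-exp(3*u)) du.
Step 2. Evaluate the standard form: now -exp(3*u)/3.
Step 3. Substitute back u = y**2: now -exp(3*y**2)/3.
Answer: -exp(3*y**2)/3.


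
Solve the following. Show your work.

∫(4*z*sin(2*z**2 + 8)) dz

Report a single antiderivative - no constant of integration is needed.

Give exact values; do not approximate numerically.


Step 1. Substitute u = z**2 + 4, turning ∫(4*z*sin(2*z**2 + 8)) dz into ∫(2*sin(2*u)) du: now ∫(2*sin(2*u)) du.
Step 2. Evaluate the standard form: now -cos(2*u).
Step 3. Substitute back u = z**2 + 4: now -cos(2*z**2 + 8).
Answer: -cos(2*z**2 + 8).


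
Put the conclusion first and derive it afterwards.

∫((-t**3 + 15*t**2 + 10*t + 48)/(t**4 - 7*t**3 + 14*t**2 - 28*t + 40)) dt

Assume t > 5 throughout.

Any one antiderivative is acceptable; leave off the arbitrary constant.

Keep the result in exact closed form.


The answer is 4*log(t - 5) - 5*log(t - 2) - atan(t/2).
Step 1. Decompose ∫((-t**3 + 15*t**2 + 10*t + 48)/(t**4 - 7*t**3 + 14*t**2 - 28*t + 40)) dt by partial fractions, (-t**3 + 15*t**2 + 10*t + 48)/(t**4 - 7*t**3 + 14*t**2 - 28*t + 40) = -2/(t**2 + 4) - 5/(t - 2) + 4/(t - 5): now ∫(4/(t - 5)) dt + ∫(-5/(t - 2)) dt + ∫(-2/(t**2 + 4)) dt.
Step 2. Evaluate the standard form [assuming t > 2]: now -5*log(t - 2) + ∫(4/(t - 5)) dt + ∫(-2/(t**2 + 4)) dt.
Step 3. Evaluate the standard form [assuming t > 5]: now 4*log(t - 5) - 5*log(t - 2) + ∫(-2/(t**2 + 4)) dt.
Step 4. Evaluate the standard form: now 4*log(t - 5) - 5*log(t - 2) - atan(t/2).
Answer: 4*log(t - 5) - 5*log(t - 2) - atan(t/2).


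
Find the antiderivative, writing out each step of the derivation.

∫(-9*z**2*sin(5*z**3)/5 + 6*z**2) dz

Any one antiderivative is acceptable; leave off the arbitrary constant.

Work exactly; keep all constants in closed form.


Step 1. Rewrite: now ∫(6*z**2) dz + ∫(-9*z**2*sin(5*z**3)/5) dz.
Step 2. Evaluate the standard form: now 2*z**3 + ∫(-9*z**2*sin(5*z**3)/5) dz.
Step 3. Substitute u = z**3, turning ∫(-9*z**2*sin(5*z**3)/5) dz into ∫(-3*sin(5*u)/5) du: now 2*z**3 + ∫(-3*sin(5*u)/5) du.
Step 4. Evaluate the standard form: now 2*z**3 + 3*cos(5*u)/25.
Step 5. Substitute back u = z**3: now 2*z**3 + 3*cos(5*z**3)/25.
Answer: 2*z**3 + 3*cos(5*z**3)/25.


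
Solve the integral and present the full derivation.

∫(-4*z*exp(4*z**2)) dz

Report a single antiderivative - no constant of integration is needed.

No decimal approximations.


Step 1. Substitute u = z**2, turning ∫(-4*z*exp(4*z**2)) dz into ∫(-2*exp(4*u)) du: now ∫(-2*exp(4*u)) du.
Step 2. Evaluate the standard form: now -exp(4*u)/2.
Step 3. Substitute back u = z**2: now -exp(4*z**2)/2.
Answer: -exp(4*z**2)/2.
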